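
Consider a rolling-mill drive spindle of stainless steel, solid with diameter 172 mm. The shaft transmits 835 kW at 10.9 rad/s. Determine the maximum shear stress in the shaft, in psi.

ω = 10.9 rad/s, so T = P/ω = 835×10³ / 10.90 = 76610 N·m.
J = πd⁴/32 = π(0.172)⁴/32 = 8.592×10^-5 m⁴.
τ_max = T·r/J = 76610 × 0.0860 / 8.592×10^-5 = 7.667×10^7 Pa.

11100 psi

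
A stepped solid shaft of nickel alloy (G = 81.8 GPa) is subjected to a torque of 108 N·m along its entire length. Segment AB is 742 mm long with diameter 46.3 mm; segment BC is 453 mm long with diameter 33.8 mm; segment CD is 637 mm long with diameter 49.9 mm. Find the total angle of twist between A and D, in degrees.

0.471°

J_AB = π(0.0463)⁴/32 = 4.51×10^-7 m⁴; J_BC = π(0.0338)⁴/32 = 1.28×10^-7 m⁴; J_CD = π(0.0499)⁴/32 = 6.09×10^-7 m⁴.
θ = (T/G)·Σ L_i/J_i = (108.0/81.8×10⁹)·(0.742/4.51×10^-7 + 0.453/1.28×10^-7 + 0.637/6.09×10^-7) = 8.221×10^-3 rad.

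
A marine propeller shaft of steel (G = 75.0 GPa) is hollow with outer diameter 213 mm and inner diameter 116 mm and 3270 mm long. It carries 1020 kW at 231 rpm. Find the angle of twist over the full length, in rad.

ω = 2π·231/60 = 24.19 rad/s, so T = P/ω = 1020×10³ / 24.19 = 42170 N·m.
J = π(d_o⁴ − d_i⁴)/32 = π(0.213⁴ − 0.116⁴)/32 = 1.843×10^-4 m⁴.
θ = T·L/(G·J) = 42170 × 3.27 / (75.0×10⁹ × 1.843×10^-4) = 9.975×10^-3 rad.

0.00998 rad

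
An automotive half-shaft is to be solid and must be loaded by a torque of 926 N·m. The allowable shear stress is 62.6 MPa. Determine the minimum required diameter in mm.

42.2 mm

For a solid shaft τ_max = 16T/(πd³), so d = (16T/(π τ_allow))^(1/3) = (16·926.0/(π·6.26×10^7))^(1/3) = 0.04223 m.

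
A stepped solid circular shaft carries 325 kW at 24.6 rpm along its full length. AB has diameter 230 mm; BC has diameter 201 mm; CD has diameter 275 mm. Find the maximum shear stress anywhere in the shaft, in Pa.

ω = 2π·24.6/60 = 2.576 rad/s, so T = P/ω = 325×10³ / 2.576 = 126200 N·m.
Under the same torque, τ_max = 16T/(πd³) is largest where d is smallest — segment BC (d = 201 mm).
τ_max = 16·126200/(π·(0.201)³) = 7.912×10^7 Pa.

7.91e7 Pa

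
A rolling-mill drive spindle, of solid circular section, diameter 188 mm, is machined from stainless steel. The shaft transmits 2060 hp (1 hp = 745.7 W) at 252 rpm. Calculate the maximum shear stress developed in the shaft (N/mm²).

ω = 2π·252/60 = 26.39 rad/s, so T = P/ω = 2060×745.7 / 26.39 = 58210 N·m.
J = πd⁴/32 = π(0.188)⁴/32 = 1.226×10^-4 m⁴.
τ_max = T·r/J = 58210 × 0.0940 / 1.226×10^-4 = 4.462×10^7 Pa.

44.6 N/mm²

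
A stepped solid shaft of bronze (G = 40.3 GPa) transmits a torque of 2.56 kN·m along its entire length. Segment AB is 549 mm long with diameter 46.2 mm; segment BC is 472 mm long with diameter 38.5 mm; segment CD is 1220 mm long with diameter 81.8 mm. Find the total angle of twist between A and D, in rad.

J_AB = π(0.0462)⁴/32 = 4.47×10^-7 m⁴; J_BC = π(0.0385)⁴/32 = 2.16×10^-7 m⁴; J_CD = π(0.0818)⁴/32 = 4.40×10^-6 m⁴.
θ = (T/G)·Σ L_i/J_i = (2560/40.3×10⁹)·(0.549/4.47×10^-7 + 0.472/2.16×10^-7 + 1.22/4.40×10^-6) = 0.2346 rad.

0.235 rad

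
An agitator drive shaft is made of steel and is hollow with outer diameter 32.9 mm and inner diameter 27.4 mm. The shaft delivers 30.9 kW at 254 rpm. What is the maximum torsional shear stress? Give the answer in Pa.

ω = 2π·254/60 = 26.60 rad/s, so T = P/ω = 30.9×10³ / 26.60 = 1162 N·m.
J = π(d_o⁴ − d_i⁴)/32 = π(0.0329⁴ − 0.0274⁴)/32 = 5.969×10^-8 m⁴.
τ_max = T·r/J = 1162 × 0.0164 / 5.969×10^-8 = 3.202×10^8 Pa.

3.20e8 Pa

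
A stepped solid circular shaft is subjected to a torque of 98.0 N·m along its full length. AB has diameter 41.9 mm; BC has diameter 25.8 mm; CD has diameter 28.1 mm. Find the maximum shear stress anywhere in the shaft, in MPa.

Under the same torque, τ_max = 16T/(πd³) is largest where d is smallest — segment BC (d = 25.8 mm).
τ_max = 16·98.00/(π·(0.0258)³) = 2.906×10^7 Pa.

29.1 MPa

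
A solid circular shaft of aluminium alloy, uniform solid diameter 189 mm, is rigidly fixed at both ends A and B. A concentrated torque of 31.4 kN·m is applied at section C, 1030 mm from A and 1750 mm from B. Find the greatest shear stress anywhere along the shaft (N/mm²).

14.9 N/mm²

With uniform GJ and both ends fixed, compatibility θ_AC = θ_CB gives T_A·a = T_B·b, together with T_A + T_B = T₀.
T_A = T₀·b/(a+b) = 31400·1750/2780 = 19770 N·m; T_B = 11630 N·m.
τ in each portion: τ_AC = 1.49×10^7 Pa, τ_CB = 8.78×10^6 Pa; maximum is in AC.
τ_max = T_AC·r/J = 19770·0.0945/1.25×10^-4 = 1.491×10^7 Pa.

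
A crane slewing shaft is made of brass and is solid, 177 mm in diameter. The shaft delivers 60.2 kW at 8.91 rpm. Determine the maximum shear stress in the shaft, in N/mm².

59.3 N/mm²

ω = 2π·8.91/60 = 0.9331 rad/s, so T = P/ω = 60.2×10³ / 0.9331 = 64520 N·m.
J = πd⁴/32 = π(0.177)⁴/32 = 9.636×10^-5 m⁴.
τ_max = T·r/J = 64520 × 0.0885 / 9.636×10^-5 = 5.926×10^7 Pa.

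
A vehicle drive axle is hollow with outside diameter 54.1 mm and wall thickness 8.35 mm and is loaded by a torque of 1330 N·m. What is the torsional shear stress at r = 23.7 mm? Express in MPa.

48.6 MPa

J = π(d_o⁴ − d_i⁴)/32 = π(0.0541⁴ − 0.0374⁴)/32 = 6.489×10^-7 m⁴.
Shear stress varies linearly with radius: τ = T·r/J = 1330 × 0.0237 / 6.489×10^-7 = 4.858×10^7 Pa.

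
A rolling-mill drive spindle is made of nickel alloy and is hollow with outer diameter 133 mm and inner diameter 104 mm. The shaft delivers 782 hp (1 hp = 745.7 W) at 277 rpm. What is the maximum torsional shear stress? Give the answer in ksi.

10.1 ksi

ω = 2π·277/60 = 29.01 rad/s, so T = P/ω = 782×745.7 / 29.01 = 20100 N·m.
J = π(d_o⁴ − d_i⁴)/32 = π(0.133⁴ − 0.104⁴)/32 = 1.923×10^-5 m⁴.
τ_max = T·r/J = 20100 × 0.0665 / 1.923×10^-5 = 6.951×10^7 Pa.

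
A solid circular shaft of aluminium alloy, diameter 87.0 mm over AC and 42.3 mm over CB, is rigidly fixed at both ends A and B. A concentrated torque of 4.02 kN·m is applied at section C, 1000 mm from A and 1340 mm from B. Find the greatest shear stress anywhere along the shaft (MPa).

Compatibility: T_A·a/J_AC = T_B·b/J_CB with T_A + T_B = T₀.
J_AC = 5.62×10^-6 m⁴, J_CB = 3.14×10^-7 m⁴, so T_A = T₀·(J_AC/a)/((J_AC/a)+(J_CB/b)) = 3859 N·m, T_B = 160.9 N·m.
τ in each portion: τ_AC = 2.98×10^7 Pa, τ_CB = 1.08×10^7 Pa; maximum is in AC.
τ_max = T_AC·r/J = 3859·0.0435/5.62×10^-6 = 2.985×10^7 Pa.

29.8 MPa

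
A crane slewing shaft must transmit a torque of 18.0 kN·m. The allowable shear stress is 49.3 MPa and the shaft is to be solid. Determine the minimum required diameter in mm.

123 mm

For a solid shaft τ_max = 16T/(πd³), so d = (16T/(π τ_allow))^(1/3) = (16·18000/(π·4.93×10^7))^(1/3) = 0.1230 m.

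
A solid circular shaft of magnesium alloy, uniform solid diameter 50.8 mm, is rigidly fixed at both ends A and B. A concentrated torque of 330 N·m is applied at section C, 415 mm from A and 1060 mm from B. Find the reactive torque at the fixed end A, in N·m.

237 N·m

With uniform GJ and both ends fixed, compatibility θ_AC = θ_CB gives T_A·a = T_B·b, together with T_A + T_B = T₀.
T_A = T₀·b/(a+b) = 330.0·1060/1475 = 237.2 N·m; T_B = 92.85 N·m.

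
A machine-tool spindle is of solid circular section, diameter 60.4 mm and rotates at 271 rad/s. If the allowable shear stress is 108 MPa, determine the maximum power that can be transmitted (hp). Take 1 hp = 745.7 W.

1700 hp

J = πd⁴/32 = π(0.0604)⁴/32 = 1.307×10^-6 m⁴.
T_max = τ_allow·J/r = 1.08×10^8 × 1.307×10^-6 / 0.0302 = 4673 N·m.
ω = 271 rad/s, so P_max = T_max·ω = 1.266×10^6 W.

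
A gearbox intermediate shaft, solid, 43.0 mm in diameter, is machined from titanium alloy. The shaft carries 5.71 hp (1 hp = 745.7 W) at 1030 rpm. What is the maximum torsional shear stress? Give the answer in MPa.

ω = 2π·1030/60 = 107.9 rad/s, so T = P/ω = 5.71×745.7 / 107.9 = 39.48 N·m.
J = πd⁴/32 = π(0.0430)⁴/32 = 3.356×10^-7 m⁴.
τ_max = T·r/J = 39.48 × 0.0215 / 3.356×10^-7 = 2.529×10^6 Pa.

2.53 MPa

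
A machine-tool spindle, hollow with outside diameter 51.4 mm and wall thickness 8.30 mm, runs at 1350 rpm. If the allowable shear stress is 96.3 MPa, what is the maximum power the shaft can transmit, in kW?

J = π(d_o⁴ − d_i⁴)/32 = π(0.0514⁴ − 0.0348⁴)/32 = 5.413×10^-7 m⁴.
T_max = τ_allow·J/r = 9.63×10^7 × 5.413×10^-7 / 0.0257 = 2028 N·m.
ω = 2π·1350/60 = 141.4 rad/s, so P_max = T_max·ω = 2.867×10^5 W.

287 kW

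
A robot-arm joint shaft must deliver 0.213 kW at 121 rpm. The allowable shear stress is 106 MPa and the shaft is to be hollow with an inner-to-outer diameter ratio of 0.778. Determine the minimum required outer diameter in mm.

10.8 mm

ω = 2π·121/60 = 12.67 rad/s, so T = P/ω = 0.213×10³ / 12.67 = 16.81 N·m.
For a hollow shaft with d_i/d_o = 0.778: τ_max = 16T/(π d_o³ (1−k⁴)), so d_o = [16T/(π τ_allow (1−k⁴))]^(1/3) = [16·16.81/(π·1.06×10^8·0.6336)]^(1/3) = 0.01084 m.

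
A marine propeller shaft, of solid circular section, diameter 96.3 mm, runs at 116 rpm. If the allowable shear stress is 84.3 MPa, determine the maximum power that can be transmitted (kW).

J = πd⁴/32 = π(0.0963)⁴/32 = 8.443×10^-6 m⁴.
T_max = τ_allow·J/r = 8.43×10^7 × 8.443×10^-6 / 0.0481 = 14780 N·m.
ω = 2π·116/60 = 12.15 rad/s, so P_max = T_max·ω = 1.796×10^5 W.

180 kW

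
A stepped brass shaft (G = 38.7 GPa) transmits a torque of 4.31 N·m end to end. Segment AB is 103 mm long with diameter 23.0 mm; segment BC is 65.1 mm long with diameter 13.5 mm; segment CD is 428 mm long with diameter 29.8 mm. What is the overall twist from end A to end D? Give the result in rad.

J_AB = π(0.0230)⁴/32 = 2.75×10^-8 m⁴; J_BC = π(0.0135)⁴/32 = 3.26×10^-9 m⁴; J_CD = π(0.0298)⁴/32 = 7.74×10^-8 m⁴.
θ = (T/G)·Σ L_i/J_i = (4.310/38.7×10⁹)·(0.103/2.75×10^-8 + 0.0651/3.26×10^-9 + 0.428/7.74×10^-8) = 3.257×10^-3 rad.

0.00326 rad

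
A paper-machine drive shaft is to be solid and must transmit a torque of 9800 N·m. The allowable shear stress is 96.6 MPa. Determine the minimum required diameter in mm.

80.2 mm

For a solid shaft τ_max = 16T/(πd³), so d = (16T/(π τ_allow))^(1/3) = (16·9800/(π·9.66×10^7))^(1/3) = 0.08024 m.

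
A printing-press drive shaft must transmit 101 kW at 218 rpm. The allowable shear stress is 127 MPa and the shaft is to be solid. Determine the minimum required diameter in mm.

ω = 2π·218/60 = 22.83 rad/s, so T = P/ω = 101×10³ / 22.83 = 4424 N·m.
For a solid shaft τ_max = 16T/(πd³), so d = (16T/(π τ_allow))^(1/3) = (16·4424/(π·1.27×10^8))^(1/3) = 0.05619 m.

56.2 mm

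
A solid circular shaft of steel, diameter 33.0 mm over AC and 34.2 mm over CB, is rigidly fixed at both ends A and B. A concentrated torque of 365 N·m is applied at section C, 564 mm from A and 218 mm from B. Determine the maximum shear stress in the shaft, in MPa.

34.8 MPa

Compatibility: T_A·a/J_AC = T_B·b/J_CB with T_A + T_B = T₀.
J_AC = 1.16×10^-7 m⁴, J_CB = 1.34×10^-7 m⁴, so T_A = T₀·(J_AC/a)/((J_AC/a)+(J_CB/b)) = 91.61 N·m, T_B = 273.4 N·m.
τ in each portion: τ_AC = 1.30×10^7 Pa, τ_CB = 3.48×10^7 Pa; maximum is in CB.
τ_max = T_CB·r/J = 273.4·0.0171/1.34×10^-7 = 3.481×10^7 Pa.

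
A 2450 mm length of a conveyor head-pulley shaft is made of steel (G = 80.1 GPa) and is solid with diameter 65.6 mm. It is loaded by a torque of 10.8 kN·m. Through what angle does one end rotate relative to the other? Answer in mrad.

182 mrad

J = πd⁴/32 = π(0.0656)⁴/32 = 1.818×10^-6 m⁴.
θ = T·L/(G·J) = 10800 × 2.45 / (80.1×10⁹ × 1.818×10^-6) = 0.1817 rad.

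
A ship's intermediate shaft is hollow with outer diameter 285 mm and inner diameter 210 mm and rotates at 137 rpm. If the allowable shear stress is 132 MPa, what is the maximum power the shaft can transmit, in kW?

6070 kW

J = π(d_o⁴ − d_i⁴)/32 = π(0.285⁴ − 0.210⁴)/32 = 4.568×10^-4 m⁴.
T_max = τ_allow·J/r = 1.32×10^8 × 4.568×10^-4 / 0.142 = 423100 N·m.
ω = 2π·137/60 = 14.35 rad/s, so P_max = T_max·ω = 6.070×10^6 W.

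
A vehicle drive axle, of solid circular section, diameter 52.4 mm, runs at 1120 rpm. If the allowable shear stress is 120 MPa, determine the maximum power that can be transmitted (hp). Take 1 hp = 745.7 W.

533 hp

J = πd⁴/32 = π(0.0524)⁴/32 = 7.402×10^-7 m⁴.
T_max = τ_allow·J/r = 1.20×10^8 × 7.402×10^-7 / 0.0262 = 3390 N·m.
ω = 2π·1120/60 = 117.3 rad/s, so P_max = T_max·ω = 3.976×10^5 W.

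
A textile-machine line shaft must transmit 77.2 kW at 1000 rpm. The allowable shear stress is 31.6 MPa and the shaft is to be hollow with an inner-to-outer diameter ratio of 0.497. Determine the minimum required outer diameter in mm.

ω = 2π·1000/60 = 104.7 rad/s, so T = P/ω = 77.2×10³ / 104.7 = 737.2 N·m.
For a hollow shaft with d_i/d_o = 0.497: τ_max = 16T/(π d_o³ (1−k⁴)), so d_o = [16T/(π τ_allow (1−k⁴))]^(1/3) = [16·737.2/(π·3.16×10^7·0.9390)]^(1/3) = 0.05020 m.

50.2 mm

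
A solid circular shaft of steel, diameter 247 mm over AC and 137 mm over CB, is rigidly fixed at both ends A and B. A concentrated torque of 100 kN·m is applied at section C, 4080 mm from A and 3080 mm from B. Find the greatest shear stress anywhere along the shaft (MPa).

Compatibility: T_A·a/J_AC = T_B·b/J_CB with T_A + T_B = T₀.
J_AC = 3.65×10^-4 m⁴, J_CB = 3.46×10^-5 m⁴, so T_A = T₀·(J_AC/a)/((J_AC/a)+(J_CB/b)) = 88860 N·m, T_B = 11140 N·m.
τ in each portion: τ_AC = 3.00×10^7 Pa, τ_CB = 2.21×10^7 Pa; maximum is in AC.
τ_max = T_AC·r/J = 88860·0.123/3.65×10^-4 = 3.003×10^7 Pa.

30.0 MPa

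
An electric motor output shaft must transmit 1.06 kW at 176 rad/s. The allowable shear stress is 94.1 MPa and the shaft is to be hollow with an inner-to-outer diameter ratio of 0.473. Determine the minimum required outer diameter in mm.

ω = 176 rad/s, so T = P/ω = 1.06×10³ / 176.0 = 6.023 N·m.
For a hollow shaft with d_i/d_o = 0.473: τ_max = 16T/(π d_o³ (1−k⁴)), so d_o = [16T/(π τ_allow (1−k⁴))]^(1/3) = [16·6.023/(π·9.41×10^7·0.9499)]^(1/3) = 0.007001 m.

7.00 mm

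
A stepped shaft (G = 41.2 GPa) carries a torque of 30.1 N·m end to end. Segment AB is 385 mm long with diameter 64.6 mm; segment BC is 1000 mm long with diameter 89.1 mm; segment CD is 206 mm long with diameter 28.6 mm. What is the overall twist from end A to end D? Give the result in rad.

J_AB = π(0.0646)⁴/32 = 1.71×10^-6 m⁴; J_BC = π(0.0891)⁴/32 = 6.19×10^-6 m⁴; J_CD = π(0.0286)⁴/32 = 6.57×10^-8 m⁴.
θ = (T/G)·Σ L_i/J_i = (30.10/41.2×10⁹)·(0.385/1.71×10^-6 + 1.00/6.19×10^-6 + 0.206/6.57×10^-8) = 2.574×10^-3 rad.

0.00257 rad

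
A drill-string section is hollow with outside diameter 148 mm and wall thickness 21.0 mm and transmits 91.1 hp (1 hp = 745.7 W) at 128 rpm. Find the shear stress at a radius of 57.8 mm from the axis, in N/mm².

ω = 2π·128/60 = 13.40 rad/s, so T = P/ω = 91.1×745.7 / 13.40 = 5068 N·m.
J = π(d_o⁴ − d_i⁴)/32 = π(0.148⁴ − 0.106⁴)/32 = 3.471×10^-5 m⁴.
Shear stress varies linearly with radius: τ = T·r/J = 5068 × 0.0578 / 3.471×10^-5 = 8.440×10^6 Pa.

8.44 N/mm²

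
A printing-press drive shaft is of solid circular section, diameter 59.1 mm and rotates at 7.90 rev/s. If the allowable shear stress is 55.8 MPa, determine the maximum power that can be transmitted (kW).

112 kW

J = πd⁴/32 = π(0.0591)⁴/32 = 1.198×10^-6 m⁴.
T_max = τ_allow·J/r = 5.58×10^7 × 1.198×10^-6 / 0.0295 = 2262 N·m.
ω = 2π·7.90 = 49.64 rad/s, so P_max = T_max·ω = 1.123×10^5 W.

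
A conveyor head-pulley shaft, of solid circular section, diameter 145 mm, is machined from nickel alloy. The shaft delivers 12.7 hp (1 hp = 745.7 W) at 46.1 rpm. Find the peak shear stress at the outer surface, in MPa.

3.28 MPa

ω = 2π·46.1/60 = 4.828 rad/s, so T = P/ω = 12.7×745.7 / 4.828 = 1962 N·m.
J = πd⁴/32 = π(0.145)⁴/32 = 4.340×10^-5 m⁴.
τ_max = T·r/J = 1962 × 0.0725 / 4.340×10^-5 = 3.277×10^6 Pa.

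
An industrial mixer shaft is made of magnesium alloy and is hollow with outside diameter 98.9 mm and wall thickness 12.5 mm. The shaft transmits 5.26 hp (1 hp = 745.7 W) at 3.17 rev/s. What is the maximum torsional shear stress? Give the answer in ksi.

ω = 2π·3.17 = 19.92 rad/s, so T = P/ω = 5.26×745.7 / 19.92 = 196.9 N·m.
J = π(d_o⁴ − d_i⁴)/32 = π(0.0989⁴ − 0.0739⁴)/32 = 6.465×10^-6 m⁴.
τ_max = T·r/J = 196.9 × 0.0495 / 6.465×10^-6 = 1.506×10^6 Pa.

0.218 ksi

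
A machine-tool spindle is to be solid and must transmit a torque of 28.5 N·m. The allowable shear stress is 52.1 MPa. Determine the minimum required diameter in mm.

For a solid shaft τ_max = 16T/(πd³), so d = (16T/(π τ_allow))^(1/3) = (16·28.50/(π·5.21×10^7))^(1/3) = 0.01407 m.

14.1 mm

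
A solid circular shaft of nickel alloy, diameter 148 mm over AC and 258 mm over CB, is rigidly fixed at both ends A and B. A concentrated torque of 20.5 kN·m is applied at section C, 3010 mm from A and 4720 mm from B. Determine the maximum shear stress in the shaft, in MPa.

Compatibility: T_A·a/J_AC = T_B·b/J_CB with T_A + T_B = T₀.
J_AC = 4.71×10^-5 m⁴, J_CB = 4.35×10^-4 m⁴, so T_A = T₀·(J_AC/a)/((J_AC/a)+(J_CB/b)) = 2976 N·m, T_B = 17520 N·m.
τ in each portion: τ_AC = 4.67×10^6 Pa, τ_CB = 5.20×10^6 Pa; maximum is in CB.
τ_max = T_CB·r/J = 17520·0.129/4.35×10^-4 = 5.197×10^6 Pa.

5.20 MPa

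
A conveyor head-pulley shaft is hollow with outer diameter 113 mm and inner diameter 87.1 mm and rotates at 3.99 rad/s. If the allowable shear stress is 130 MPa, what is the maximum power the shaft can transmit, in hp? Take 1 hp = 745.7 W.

J = π(d_o⁴ − d_i⁴)/32 = π(0.113⁴ − 0.0871⁴)/32 = 1.036×10^-5 m⁴.
T_max = τ_allow·J/r = 1.30×10^8 × 1.036×10^-5 / 0.0565 = 23830 N·m.
ω = 3.99 rad/s, so P_max = T_max·ω = 9.508×10^4 W.

128 hp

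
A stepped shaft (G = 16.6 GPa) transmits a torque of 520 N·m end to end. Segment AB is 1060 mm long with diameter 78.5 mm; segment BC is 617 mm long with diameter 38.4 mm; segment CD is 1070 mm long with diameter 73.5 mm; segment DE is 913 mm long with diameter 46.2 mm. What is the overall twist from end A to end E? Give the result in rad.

0.175 rad

J_AB = π(0.0785)⁴/32 = 3.73×10^-6 m⁴; J_BC = π(0.0384)⁴/32 = 2.13×10^-7 m⁴; J_CD = π(0.0735)⁴/32 = 2.87×10^-6 m⁴; J_DE = π(0.0462)⁴/32 = 4.47×10^-7 m⁴.
θ = (T/G)·Σ L_i/J_i = (520.0/16.6×10⁹)·(1.06/3.73×10^-6 + 0.617/2.13×10^-7 + 1.07/2.87×10^-6 + 0.913/4.47×10^-7) = 0.1751 rad.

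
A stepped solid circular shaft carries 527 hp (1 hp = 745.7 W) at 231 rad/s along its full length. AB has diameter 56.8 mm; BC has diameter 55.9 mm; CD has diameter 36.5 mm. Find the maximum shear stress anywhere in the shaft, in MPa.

178 MPa

ω = 231 rad/s, so T = P/ω = 527×745.7 / 231.0 = 1701 N·m.
Under the same torque, τ_max = 16T/(πd³) is largest where d is smallest — segment CD (d = 36.5 mm).
τ_max = 16·1701/(π·(0.0365)³) = 1.782×10^8 Pa.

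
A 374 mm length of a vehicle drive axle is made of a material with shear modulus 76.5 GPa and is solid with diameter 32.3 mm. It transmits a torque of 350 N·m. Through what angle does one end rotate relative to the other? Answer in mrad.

16.0 mrad

J = πd⁴/32 = π(0.0323)⁴/32 = 1.069×10^-7 m⁴.
θ = T·L/(G·J) = 350.0 × 0.374 / (76.5×10⁹ × 1.069×10^-7) = 0.01601 rad.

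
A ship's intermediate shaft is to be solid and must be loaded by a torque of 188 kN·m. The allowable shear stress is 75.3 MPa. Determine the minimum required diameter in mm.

233 mm

For a solid shaft τ_max = 16T/(πd³), so d = (16T/(π τ_allow))^(1/3) = (16·188000/(π·7.53×10^7))^(1/3) = 0.2334 m.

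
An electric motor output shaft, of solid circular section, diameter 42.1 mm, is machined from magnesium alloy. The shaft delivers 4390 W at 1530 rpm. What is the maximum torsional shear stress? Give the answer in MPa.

1.87 MPa

ω = 2π·1530/60 = 160.2 rad/s, so T = P/ω = 4390 / 160.2 = 27.40 N·m.
J = πd⁴/32 = π(0.0421)⁴/32 = 3.084×10^-7 m⁴.
τ_max = T·r/J = 27.40 × 0.0210 / 3.084×10^-7 = 1.870×10^6 Pa.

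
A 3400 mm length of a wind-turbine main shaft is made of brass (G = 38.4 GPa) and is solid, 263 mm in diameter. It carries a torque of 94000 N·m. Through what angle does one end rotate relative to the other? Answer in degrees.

J = πd⁴/32 = π(0.263)⁴/32 = 4.697×10^-4 m⁴.
θ = T·L/(G·J) = 94000 × 3.40 / (38.4×10⁹ × 4.697×10^-4) = 0.01772 rad.

1.02°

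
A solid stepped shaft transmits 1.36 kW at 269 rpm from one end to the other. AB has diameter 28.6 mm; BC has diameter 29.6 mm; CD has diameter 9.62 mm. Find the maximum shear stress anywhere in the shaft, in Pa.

ω = 2π·269/60 = 28.17 rad/s, so T = P/ω = 1.36×10³ / 28.17 = 48.28 N·m.
Under the same torque, τ_max = 16T/(πd³) is largest where d is smallest — segment CD (d = 9.62 mm).
τ_max = 16·48.28/(π·(0.00962)³) = 2.762×10^8 Pa.

2.76e8 Pa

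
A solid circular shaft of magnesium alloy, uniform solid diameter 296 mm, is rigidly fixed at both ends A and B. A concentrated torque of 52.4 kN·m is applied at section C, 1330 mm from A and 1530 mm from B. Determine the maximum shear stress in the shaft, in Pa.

5.50e6 Pa

With uniform GJ and both ends fixed, compatibility θ_AC = θ_CB gives T_A·a = T_B·b, together with T_A + T_B = T₀.
T_A = T₀·b/(a+b) = 52400·1530/2860 = 28030 N·m; T_B = 24370 N·m.
τ in each portion: τ_AC = 5.50×10^6 Pa, τ_CB = 4.79×10^6 Pa; maximum is in AC.
τ_max = T_AC·r/J = 28030·0.148/7.54×10^-4 = 5.505×10^6 Pa.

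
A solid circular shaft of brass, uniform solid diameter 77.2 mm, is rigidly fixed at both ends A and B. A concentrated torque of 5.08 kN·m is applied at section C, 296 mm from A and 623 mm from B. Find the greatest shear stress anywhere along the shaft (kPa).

38100 kPa

With uniform GJ and both ends fixed, compatibility θ_AC = θ_CB gives T_A·a = T_B·b, together with T_A + T_B = T₀.
T_A = T₀·b/(a+b) = 5080·623/919.0 = 3444 N·m; T_B = 1636 N·m.
τ in each portion: τ_AC = 3.81×10^7 Pa, τ_CB = 1.81×10^7 Pa; maximum is in AC.
τ_max = T_AC·r/J = 3444·0.0386/3.49×10^-6 = 3.812×10^7 Pa.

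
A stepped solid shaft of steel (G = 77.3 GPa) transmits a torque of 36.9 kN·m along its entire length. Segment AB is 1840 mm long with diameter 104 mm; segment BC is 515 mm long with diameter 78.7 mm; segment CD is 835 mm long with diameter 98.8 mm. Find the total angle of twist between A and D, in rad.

0.184 rad

J_AB = π(0.104)⁴/32 = 1.15×10^-5 m⁴; J_BC = π(0.0787)⁴/32 = 3.77×10^-6 m⁴; J_CD = π(0.0988)⁴/32 = 9.35×10^-6 m⁴.
θ = (T/G)·Σ L_i/J_i = (36900/77.3×10⁹)·(1.84/1.15×10^-5 + 0.515/3.77×10^-6 + 0.835/9.35×10^-6) = 0.1844 rad.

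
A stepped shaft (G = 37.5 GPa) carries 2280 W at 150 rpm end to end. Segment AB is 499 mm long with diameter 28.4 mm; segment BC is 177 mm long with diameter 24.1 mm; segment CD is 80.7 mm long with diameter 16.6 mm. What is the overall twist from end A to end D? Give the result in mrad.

92.8 mrad

ω = 2π·150/60 = 15.71 rad/s, so T = P/ω = 2280 / 15.71 = 145.1 N·m.
J_AB = π(0.0284)⁴/32 = 6.39×10^-8 m⁴; J_BC = π(0.0241)⁴/32 = 3.31×10^-8 m⁴; J_CD = π(0.0166)⁴/32 = 7.45×10^-9 m⁴.
θ = (T/G)·Σ L_i/J_i = (145.1/37.5×10⁹)·(0.499/6.39×10^-8 + 0.177/3.31×10^-8 + 0.0807/7.45×10^-9) = 0.09283 rad.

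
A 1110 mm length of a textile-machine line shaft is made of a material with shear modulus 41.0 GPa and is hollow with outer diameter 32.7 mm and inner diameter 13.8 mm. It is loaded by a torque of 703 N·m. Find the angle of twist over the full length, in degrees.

10.0°

J = π(d_o⁴ − d_i⁴)/32 = π(0.0327⁴ − 0.0138⁴)/32 = 1.087×10^-7 m⁴.
θ = T·L/(G·J) = 703.0 × 1.11 / (41.0×10⁹ × 1.087×10^-7) = 0.1751 rad.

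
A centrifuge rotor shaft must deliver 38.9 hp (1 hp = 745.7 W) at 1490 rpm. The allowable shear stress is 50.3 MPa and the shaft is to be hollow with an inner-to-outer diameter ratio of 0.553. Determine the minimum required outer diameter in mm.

27.5 mm

ω = 2π·1490/60 = 156.0 rad/s, so T = P/ω = 38.9×745.7 / 156.0 = 185.9 N·m.
For a hollow shaft with d_i/d_o = 0.553: τ_max = 16T/(π d_o³ (1−k⁴)), so d_o = [16T/(π τ_allow (1−k⁴))]^(1/3) = [16·185.9/(π·5.03×10^7·0.9065)]^(1/3) = 0.02749 m.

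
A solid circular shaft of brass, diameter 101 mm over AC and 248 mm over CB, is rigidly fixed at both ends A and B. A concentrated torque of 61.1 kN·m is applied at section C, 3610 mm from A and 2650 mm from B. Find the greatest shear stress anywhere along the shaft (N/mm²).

20.0 N/mm²

Compatibility: T_A·a/J_AC = T_B·b/J_CB with T_A + T_B = T₀.
J_AC = 1.02×10^-5 m⁴, J_CB = 3.71×10^-4 m⁴, so T_A = T₀·(J_AC/a)/((J_AC/a)+(J_CB/b)) = 1209 N·m, T_B = 59890 N·m.
τ in each portion: τ_AC = 5.98×10^6 Pa, τ_CB = 2.00×10^7 Pa; maximum is in CB.
τ_max = T_CB·r/J = 59890·0.124/3.71×10^-4 = 2.000×10^7 Pa.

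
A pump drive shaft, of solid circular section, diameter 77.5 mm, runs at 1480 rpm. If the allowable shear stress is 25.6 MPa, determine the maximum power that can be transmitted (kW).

363 kW

J = πd⁴/32 = π(0.0775)⁴/32 = 3.542×10^-6 m⁴.
T_max = τ_allow·J/r = 2.56×10^7 × 3.542×10^-6 / 0.0387 = 2340 N·m.
ω = 2π·1480/60 = 155.0 rad/s, so P_max = T_max·ω = 3.626×10^5 W.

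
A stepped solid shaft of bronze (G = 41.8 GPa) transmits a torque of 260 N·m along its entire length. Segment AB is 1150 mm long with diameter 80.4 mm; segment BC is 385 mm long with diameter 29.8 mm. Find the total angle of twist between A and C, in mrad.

J_AB = π(0.0804)⁴/32 = 4.10×10^-6 m⁴; J_BC = π(0.0298)⁴/32 = 7.74×10^-8 m⁴.
θ = (T/G)·Σ L_i/J_i = (260.0/41.8×10⁹)·(1.15/4.10×10^-6 + 0.385/7.74×10^-8) = 0.03267 rad.

32.7 mrad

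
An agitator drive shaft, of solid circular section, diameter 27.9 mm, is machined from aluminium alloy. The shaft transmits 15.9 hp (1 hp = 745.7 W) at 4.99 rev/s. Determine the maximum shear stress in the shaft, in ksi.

ω = 2π·4.99 = 31.35 rad/s, so T = P/ω = 15.9×745.7 / 31.35 = 378.2 N·m.
J = πd⁴/32 = π(0.0279)⁴/32 = 5.949×10^-8 m⁴.
τ_max = T·r/J = 378.2 × 0.0139 / 5.949×10^-8 = 8.868×10^7 Pa.

12.9 ksi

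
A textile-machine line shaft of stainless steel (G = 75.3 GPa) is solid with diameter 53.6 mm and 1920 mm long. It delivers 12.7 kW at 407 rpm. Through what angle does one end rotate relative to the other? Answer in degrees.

0.537°

ω = 2π·407/60 = 42.62 rad/s, so T = P/ω = 12.7×10³ / 42.62 = 298.0 N·m.
J = πd⁴/32 = π(0.0536)⁴/32 = 8.103×10^-7 m⁴.
θ = T·L/(G·J) = 298.0 × 1.92 / (75.3×10⁹ × 8.103×10^-7) = 9.376×10^-3 rad.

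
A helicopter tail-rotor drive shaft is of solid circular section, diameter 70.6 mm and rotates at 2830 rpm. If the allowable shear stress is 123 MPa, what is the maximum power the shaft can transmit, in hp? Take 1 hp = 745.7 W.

J = πd⁴/32 = π(0.0706)⁴/32 = 2.439×10^-6 m⁴.
T_max = τ_allow·J/r = 1.23×10^8 × 2.439×10^-6 / 0.0353 = 8499 N·m.
ω = 2π·2830/60 = 296.4 rad/s, so P_max = T_max·ω = 2.519×10^6 W.

3380 hp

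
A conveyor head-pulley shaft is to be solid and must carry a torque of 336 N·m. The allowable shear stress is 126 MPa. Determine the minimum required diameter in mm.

For a solid shaft τ_max = 16T/(πd³), so d = (16T/(π τ_allow))^(1/3) = (16·336.0/(π·1.26×10^8))^(1/3) = 0.02386 m.

23.9 mm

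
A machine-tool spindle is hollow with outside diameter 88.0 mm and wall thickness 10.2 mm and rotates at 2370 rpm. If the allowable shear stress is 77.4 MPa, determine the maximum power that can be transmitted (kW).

1680 kW

J = π(d_o⁴ − d_i⁴)/32 = π(0.0880⁴ − 0.0676⁴)/32 = 3.837×10^-6 m⁴.
T_max = τ_allow·J/r = 7.74×10^7 × 3.837×10^-6 / 0.0440 = 6750 N·m.
ω = 2π·2370/60 = 248.2 rad/s, so P_max = T_max·ω = 1.675×10^6 W.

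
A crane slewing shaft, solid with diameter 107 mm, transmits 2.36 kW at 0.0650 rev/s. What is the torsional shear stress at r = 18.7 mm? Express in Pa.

8.40e6 Pa

ω = 2π·0.0650 = 0.4084 rad/s, so T = P/ω = 2.36×10³ / 0.4084 = 5779 N·m.
J = πd⁴/32 = π(0.107)⁴/32 = 1.287×10^-5 m⁴.
Shear stress varies linearly with radius: τ = T·r/J = 5779 × 0.0187 / 1.287×10^-5 = 8.397×10^6 Pa.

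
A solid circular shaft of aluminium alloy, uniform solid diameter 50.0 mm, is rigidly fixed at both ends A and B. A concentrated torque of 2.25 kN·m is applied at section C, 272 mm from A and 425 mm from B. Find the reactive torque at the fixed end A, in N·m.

With uniform GJ and both ends fixed, compatibility θ_AC = θ_CB gives T_A·a = T_B·b, together with T_A + T_B = T₀.
T_A = T₀·b/(a+b) = 2250·425/697.0 = 1372 N·m; T_B = 878.0 N·m.

1370 N·m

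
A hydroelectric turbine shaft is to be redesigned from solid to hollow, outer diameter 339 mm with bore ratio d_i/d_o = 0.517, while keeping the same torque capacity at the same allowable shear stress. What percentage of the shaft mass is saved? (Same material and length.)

Equal τ_max and T ⇒ the solid shaft needs d_s³ = d_o³(1−k⁴), so d_s = 339·(1−0.517⁴)^(1/3) = 330.7 mm.
Area ratio A_h/A_s = d_o²(1−k²)/d_s² = (1−k²)/(1−k⁴)^(2/3) = 0.7698.
Mass saving = 1 − 0.7698 = 23.0 %.

23.0 %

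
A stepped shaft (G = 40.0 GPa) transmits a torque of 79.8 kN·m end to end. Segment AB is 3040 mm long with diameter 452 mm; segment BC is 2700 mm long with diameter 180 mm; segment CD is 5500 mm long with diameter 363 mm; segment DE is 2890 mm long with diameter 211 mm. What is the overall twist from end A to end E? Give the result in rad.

J_AB = π(0.452)⁴/32 = 4.10×10^-3 m⁴; J_BC = π(0.180)⁴/32 = 1.03×10^-4 m⁴; J_CD = π(0.363)⁴/32 = 1.70×10^-3 m⁴; J_DE = π(0.211)⁴/32 = 1.95×10^-4 m⁴.
θ = (T/G)·Σ L_i/J_i = (79800/40.0×10⁹)·(3.04/4.10×10^-3 + 2.70/1.03×10^-4 + 5.50/1.70×10^-3 + 2.89/1.95×10^-4) = 0.08981 rad.

0.0898 rad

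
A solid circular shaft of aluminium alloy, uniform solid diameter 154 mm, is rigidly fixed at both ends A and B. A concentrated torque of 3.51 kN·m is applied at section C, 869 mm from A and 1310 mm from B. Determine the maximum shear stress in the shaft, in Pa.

With uniform GJ and both ends fixed, compatibility θ_AC = θ_CB gives T_A·a = T_B·b, together with T_A + T_B = T₀.
T_A = T₀·b/(a+b) = 3510·1310/2179 = 2110 N·m; T_B = 1400 N·m.
τ in each portion: τ_AC = 2.94×10^6 Pa, τ_CB = 1.95×10^6 Pa; maximum is in AC.
τ_max = T_AC·r/J = 2110·0.0770/5.52×10^-5 = 2.943×10^6 Pa.

2.94e6 Pa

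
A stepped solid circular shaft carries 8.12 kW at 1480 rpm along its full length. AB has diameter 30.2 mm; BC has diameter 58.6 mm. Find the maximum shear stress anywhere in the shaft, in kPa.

ω = 2π·1480/60 = 155.0 rad/s, so T = P/ω = 8.12×10³ / 155.0 = 52.39 N·m.
Under the same torque, τ_max = 16T/(πd³) is largest where d is smallest — segment AB (d = 30.2 mm).
τ_max = 16·52.39/(π·(0.0302)³) = 9.688×10^6 Pa.

9690 kPa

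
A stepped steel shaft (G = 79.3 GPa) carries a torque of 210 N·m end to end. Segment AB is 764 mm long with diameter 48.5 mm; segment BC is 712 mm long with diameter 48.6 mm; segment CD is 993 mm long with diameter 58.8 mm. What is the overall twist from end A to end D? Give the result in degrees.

0.539°

J_AB = π(0.0485)⁴/32 = 5.43×10^-7 m⁴; J_BC = π(0.0486)⁴/32 = 5.48×10^-7 m⁴; J_CD = π(0.0588)⁴/32 = 1.17×10^-6 m⁴.
θ = (T/G)·Σ L_i/J_i = (210.0/79.3×10⁹)·(0.764/5.43×10^-7 + 0.712/5.48×10^-7 + 0.993/1.17×10^-6) = 9.408×10^-3 rad.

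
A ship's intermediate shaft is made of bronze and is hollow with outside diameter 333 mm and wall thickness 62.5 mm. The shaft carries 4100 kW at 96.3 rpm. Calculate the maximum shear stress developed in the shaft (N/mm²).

ω = 2π·96.3/60 = 10.08 rad/s, so T = P/ω = 4100×10³ / 10.08 = 406600 N·m.
J = π(d_o⁴ − d_i⁴)/32 = π(0.333⁴ − 0.208⁴)/32 = 1.023×10^-3 m⁴.
τ_max = T·r/J = 406600 × 0.167 / 1.023×10^-3 = 6.614×10^7 Pa.

66.1 N/mm²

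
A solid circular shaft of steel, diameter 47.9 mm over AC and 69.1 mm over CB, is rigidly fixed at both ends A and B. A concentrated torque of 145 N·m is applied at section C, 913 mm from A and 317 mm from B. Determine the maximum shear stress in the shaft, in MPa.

2.07 MPa

Compatibility: T_A·a/J_AC = T_B·b/J_CB with T_A + T_B = T₀.
J_AC = 5.17×10^-7 m⁴, J_CB = 2.24×10^-6 m⁴, so T_A = T₀·(J_AC/a)/((J_AC/a)+(J_CB/b)) = 10.76 N·m, T_B = 134.2 N·m.
τ in each portion: τ_AC = 4.99×10^5 Pa, τ_CB = 2.07×10^6 Pa; maximum is in CB.
τ_max = T_CB·r/J = 134.2·0.0345/2.24×10^-6 = 2.072×10^6 Pa.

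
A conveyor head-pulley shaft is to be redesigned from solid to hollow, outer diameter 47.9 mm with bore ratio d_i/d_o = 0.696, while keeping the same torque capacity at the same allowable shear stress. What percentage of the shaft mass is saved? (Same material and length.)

Equal τ_max and T ⇒ the solid shaft needs d_s³ = d_o³(1−k⁴), so d_s = 47.9·(1−0.696⁴)^(1/3) = 43.81 mm.
Area ratio A_h/A_s = d_o²(1−k²)/d_s² = (1−k²)/(1−k⁴)^(2/3) = 0.6162.
Mass saving = 1 − 0.6162 = 38.4 %.

38.4 %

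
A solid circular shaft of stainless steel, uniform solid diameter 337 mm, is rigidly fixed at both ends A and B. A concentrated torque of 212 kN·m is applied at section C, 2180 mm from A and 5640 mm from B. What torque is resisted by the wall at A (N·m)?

153000 N·m

With uniform GJ and both ends fixed, compatibility θ_AC = θ_CB gives T_A·a = T_B·b, together with T_A + T_B = T₀.
T_A = T₀·b/(a+b) = 212000·5640/7820 = 152900 N·m; T_B = 59100 N·m.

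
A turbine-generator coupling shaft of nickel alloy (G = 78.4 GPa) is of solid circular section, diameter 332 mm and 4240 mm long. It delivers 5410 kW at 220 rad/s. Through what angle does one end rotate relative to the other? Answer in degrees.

0.0639°

ω = 220 rad/s, so T = P/ω = 5410×10³ / 220.0 = 24590 N·m.
J = πd⁴/32 = π(0.332)⁴/32 = 1.193×10^-3 m⁴.
θ = T·L/(G·J) = 24590 × 4.24 / (78.4×10⁹ × 1.193×10^-3) = 1.115×10^-3 rad.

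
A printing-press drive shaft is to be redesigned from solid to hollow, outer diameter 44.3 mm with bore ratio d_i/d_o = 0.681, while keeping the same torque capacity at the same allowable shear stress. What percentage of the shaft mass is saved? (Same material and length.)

37.0 %

Equal τ_max and T ⇒ the solid shaft needs d_s³ = d_o³(1−k⁴), so d_s = 44.3·(1−0.681⁴)^(1/3) = 40.86 mm.
Area ratio A_h/A_s = d_o²(1−k²)/d_s² = (1−k²)/(1−k⁴)^(2/3) = 0.6302.
Mass saving = 1 − 0.6302 = 37.0 %.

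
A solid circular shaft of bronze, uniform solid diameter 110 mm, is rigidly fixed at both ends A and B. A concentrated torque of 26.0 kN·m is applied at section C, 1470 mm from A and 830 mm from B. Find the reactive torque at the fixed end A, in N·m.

9380 N·m

With uniform GJ and both ends fixed, compatibility θ_AC = θ_CB gives T_A·a = T_B·b, together with T_A + T_B = T₀.
T_A = T₀·b/(a+b) = 26000·830/2300 = 9383 N·m; T_B = 16620 N·m.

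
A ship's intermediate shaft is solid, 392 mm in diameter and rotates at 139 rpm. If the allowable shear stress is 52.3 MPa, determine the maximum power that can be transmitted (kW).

9000 kW

J = πd⁴/32 = π(0.392)⁴/32 = 2.318×10^-3 m⁴.
T_max = τ_allow·J/r = 5.23×10^7 × 2.318×10^-3 / 0.196 = 618600 N·m.
ω = 2π·139/60 = 14.56 rad/s, so P_max = T_max·ω = 9.004×10^6 W.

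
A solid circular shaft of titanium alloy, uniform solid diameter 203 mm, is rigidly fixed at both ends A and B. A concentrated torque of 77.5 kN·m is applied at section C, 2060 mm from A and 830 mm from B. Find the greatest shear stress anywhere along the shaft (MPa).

With uniform GJ and both ends fixed, compatibility θ_AC = θ_CB gives T_A·a = T_B·b, together with T_A + T_B = T₀.
T_A = T₀·b/(a+b) = 77500·830/2890 = 22260 N·m; T_B = 55240 N·m.
τ in each portion: τ_AC = 1.36×10^7 Pa, τ_CB = 3.36×10^7 Pa; maximum is in CB.
τ_max = T_CB·r/J = 55240·0.102/1.67×10^-4 = 3.363×10^7 Pa.

33.6 MPa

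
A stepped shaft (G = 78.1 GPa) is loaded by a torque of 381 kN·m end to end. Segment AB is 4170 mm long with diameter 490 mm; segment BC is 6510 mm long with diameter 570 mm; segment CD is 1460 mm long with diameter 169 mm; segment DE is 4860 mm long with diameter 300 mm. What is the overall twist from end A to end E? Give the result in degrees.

J_AB = π(0.490)⁴/32 = 5.66×10^-3 m⁴; J_BC = π(0.570)⁴/32 = 0.0104 m⁴; J_CD = π(0.169)⁴/32 = 8.01×10^-5 m⁴; J_DE = π(0.300)⁴/32 = 7.95×10^-4 m⁴.
θ = (T/G)·Σ L_i/J_i = (381000/78.1×10⁹)·(4.17/5.66×10^-3 + 6.51/0.0104 + 1.46/8.01×10^-5 + 4.86/7.95×10^-4) = 0.1254 rad.

7.19°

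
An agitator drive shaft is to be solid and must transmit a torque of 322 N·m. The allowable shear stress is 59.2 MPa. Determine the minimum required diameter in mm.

For a solid shaft τ_max = 16T/(πd³), so d = (16T/(π τ_allow))^(1/3) = (16·322.0/(π·5.92×10^7))^(1/3) = 0.03026 m.

30.3 mm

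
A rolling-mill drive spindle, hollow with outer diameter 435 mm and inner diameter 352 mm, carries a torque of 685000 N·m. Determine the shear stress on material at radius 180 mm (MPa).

61.4 MPa

J = π(d_o⁴ − d_i⁴)/32 = π(0.435⁴ − 0.352⁴)/32 = 2.008×10^-3 m⁴.
Shear stress varies linearly with radius: τ = T·r/J = 685000 × 0.180 / 2.008×10^-3 = 6.140×10^7 Pa.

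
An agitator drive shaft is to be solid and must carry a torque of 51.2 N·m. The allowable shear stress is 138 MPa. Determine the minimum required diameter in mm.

For a solid shaft τ_max = 16T/(πd³), so d = (16T/(π τ_allow))^(1/3) = (16·51.20/(π·1.38×10^8))^(1/3) = 0.01236 m.

12.4 mm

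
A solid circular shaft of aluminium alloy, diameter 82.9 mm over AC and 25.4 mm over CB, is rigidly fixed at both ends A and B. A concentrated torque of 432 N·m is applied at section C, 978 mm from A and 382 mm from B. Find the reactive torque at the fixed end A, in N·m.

422 N·m

Compatibility: T_A·a/J_AC = T_B·b/J_CB with T_A + T_B = T₀.
J_AC = 4.64×10^-6 m⁴, J_CB = 4.09×10^-8 m⁴, so T_A = T₀·(J_AC/a)/((J_AC/a)+(J_CB/b)) = 422.5 N·m, T_B = 9.532 N·m.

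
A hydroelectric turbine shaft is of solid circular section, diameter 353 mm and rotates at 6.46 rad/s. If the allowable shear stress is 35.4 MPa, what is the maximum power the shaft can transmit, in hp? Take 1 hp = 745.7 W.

J = πd⁴/32 = π(0.353)⁴/32 = 1.524×10^-3 m⁴.
T_max = τ_allow·J/r = 3.54×10^7 × 1.524×10^-3 / 0.176 = 305700 N·m.
ω = 6.46 rad/s, so P_max = T_max·ω = 1.975×10^6 W.

2650 hp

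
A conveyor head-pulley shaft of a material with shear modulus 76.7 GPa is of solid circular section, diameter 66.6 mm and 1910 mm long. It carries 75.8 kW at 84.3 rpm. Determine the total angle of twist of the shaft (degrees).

ω = 2π·84.3/60 = 8.828 rad/s, so T = P/ω = 75.8×10³ / 8.828 = 8586 N·m.
J = πd⁴/32 = π(0.0666)⁴/32 = 1.932×10^-6 m⁴.
θ = T·L/(G·J) = 8586 × 1.91 / (76.7×10⁹ × 1.932×10^-6) = 0.1107 rad.

6.34°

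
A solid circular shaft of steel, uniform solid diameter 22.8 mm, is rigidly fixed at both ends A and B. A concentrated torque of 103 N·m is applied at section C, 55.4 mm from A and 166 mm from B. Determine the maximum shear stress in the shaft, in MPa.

With uniform GJ and both ends fixed, compatibility θ_AC = θ_CB gives T_A·a = T_B·b, together with T_A + T_B = T₀.
T_A = T₀·b/(a+b) = 103.0·166/221.4 = 77.23 N·m; T_B = 25.77 N·m.
τ in each portion: τ_AC = 3.32×10^7 Pa, τ_CB = 1.11×10^7 Pa; maximum is in AC.
τ_max = T_AC·r/J = 77.23·0.0114/2.65×10^-8 = 3.318×10^7 Pa.

33.2 MPa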